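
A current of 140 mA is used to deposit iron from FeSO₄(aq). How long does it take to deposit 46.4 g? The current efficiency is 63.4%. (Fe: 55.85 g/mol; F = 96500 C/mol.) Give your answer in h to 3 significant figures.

502 h

n(Fe) = 46.4 / 55.85 = 0.8308 mol
Fe²⁺ + 2e⁻ → Fe, so n(e⁻) = 2 × 0.8308 = 1.662 mol
Q = 1.662 × 96500 / 0.634 = 2.530×10^5 C
t = Q / I = 2.530×10^5 / 0.140 = 1.807×10^6 s = 502 h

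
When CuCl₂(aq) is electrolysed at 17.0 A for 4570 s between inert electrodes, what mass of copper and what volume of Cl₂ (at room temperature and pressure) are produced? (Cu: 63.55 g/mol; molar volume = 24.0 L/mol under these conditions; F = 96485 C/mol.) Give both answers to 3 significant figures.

Q = 17.0 × 4570 = 77690 C; n(e⁻) = 77690 / 96485 = 0.8052 mol
Cathode: Cu²⁺ + 2e⁻ → Cu → n(Cu) = 0.8052/2 = 0.4026 mol → 25.6 g
Anode: 2Cl⁻ → Cl₂ + 2e⁻ → n(Cl₂) = 0.8052/2 = 0.4026 mol → 9.66 L

25.6 g Cu; 9.66 L Cl₂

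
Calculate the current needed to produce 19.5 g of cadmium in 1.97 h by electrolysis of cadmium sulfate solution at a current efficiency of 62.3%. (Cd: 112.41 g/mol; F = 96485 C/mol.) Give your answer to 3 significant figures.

n(Cd) = 19.5 / 112.41 = 0.1735 mol
Cd²⁺ + 2e⁻ → Cd, so n(e⁻) = 2 × 0.1735 = 0.3470 mol
Q = 0.3470 × 96485 / 0.623 = 53740 C
I = Q / t = 53740 / 7092 s = 7.58 A

7.58 A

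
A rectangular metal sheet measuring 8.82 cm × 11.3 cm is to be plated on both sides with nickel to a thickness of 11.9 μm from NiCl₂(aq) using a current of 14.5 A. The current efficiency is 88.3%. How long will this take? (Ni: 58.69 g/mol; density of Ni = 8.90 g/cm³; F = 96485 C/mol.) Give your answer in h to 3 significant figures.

0.151 h

Plated area = 2 × 8.82 × 11.3 = 199.3 cm²
Volume = 199.3 × 11.9×10⁻⁴ cm = 0.2372 cm³
m(Ni) = 0.2372 × 8.90 = 2.111 g
n(Ni) = 2.111 / 58.69 = 0.03597 mol; n(e⁻) = 2 × 0.03597 = 0.07194 mol
Q = 0.07194 × 96485 / 0.883 = 7861 C
t = 7861 / 14.5 = 542.1 s = 0.151 h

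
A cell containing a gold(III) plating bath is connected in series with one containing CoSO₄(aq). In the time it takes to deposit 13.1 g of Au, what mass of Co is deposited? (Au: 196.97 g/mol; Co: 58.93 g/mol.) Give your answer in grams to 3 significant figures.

n(Au) = 13.1 / 196.97 = 0.06651 mol
Au³⁺ + 3e⁻ → Au, so n(e⁻) = 3 × 0.06651 = 0.1995 mol
Same current for the same time ⇒ same n(e⁻) = 0.1995 mol in both cells.
Co²⁺ + 2e⁻ → Co, so n(Co) = 0.1995 / 2 = 0.09975 mol
m(Co) = 0.09975 × 58.93 = 5.88 g

5.88 g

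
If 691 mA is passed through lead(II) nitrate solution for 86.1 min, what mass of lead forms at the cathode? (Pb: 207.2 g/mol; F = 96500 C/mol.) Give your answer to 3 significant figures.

3.83 g

Charge passed = 0.691 × 5166 = 3570 C
n(e⁻) = 3570 / 96500 = 0.03699 mol
Pb²⁺ + 2e⁻ → Pb, so n(Pb) = 0.03699 / 2 = 0.01850 mol
m = 0.01850 × 207.2 = 3.83 g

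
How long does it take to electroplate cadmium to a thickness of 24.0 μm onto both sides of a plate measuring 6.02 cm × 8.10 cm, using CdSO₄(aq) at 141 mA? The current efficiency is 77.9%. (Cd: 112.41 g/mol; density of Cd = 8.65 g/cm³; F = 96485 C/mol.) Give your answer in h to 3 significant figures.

8.79 h

Plated area = 2 × 6.02 × 8.10 = 97.52 cm²
Volume = 97.52 × 24.0×10⁻⁴ cm = 0.2340 cm³
m(Cd) = 0.2340 × 8.65 = 2.024 g
n(Cd) = 2.024 / 112.41 = 0.01801 mol; n(e⁻) = 2 × 0.01801 = 0.03602 mol
Q = 0.03602 × 96485 / 0.779 = 4461 C
t = 4461 / 0.141 = 31640 s = 8.79 h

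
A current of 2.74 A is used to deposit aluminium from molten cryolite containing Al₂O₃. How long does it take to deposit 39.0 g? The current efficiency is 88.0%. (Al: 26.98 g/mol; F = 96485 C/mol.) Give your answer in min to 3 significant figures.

2890 min

n(Al) = 39.0 / 26.98 = 1.446 mol
Al³⁺ + 3e⁻ → Al, so n(e⁻) = 3 × 1.446 = 4.338 mol
Q = 4.338 × 96485 / 0.880 = 4.756×10^5 C
t = Q / I = 4.756×10^5 / 2.74 = 1.736×10^5 s = 2890 min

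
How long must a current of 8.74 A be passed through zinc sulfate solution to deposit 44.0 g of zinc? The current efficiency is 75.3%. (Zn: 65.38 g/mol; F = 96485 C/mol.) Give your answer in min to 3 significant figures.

n(Zn) = 44.0 / 65.38 = 0.6730 mol
Zn²⁺ + 2e⁻ → Zn, so n(e⁻) = 2 × 0.6730 = 1.346 mol
Q = 1.346 × 96485 / 0.753 = 1.725×10^5 C
t = Q / I = 1.725×10^5 / 8.74 = 19740 s = 329 min

329 min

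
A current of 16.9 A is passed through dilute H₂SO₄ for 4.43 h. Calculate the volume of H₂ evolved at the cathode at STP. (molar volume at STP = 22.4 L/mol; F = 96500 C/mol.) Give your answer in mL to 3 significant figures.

Q = 16.9 A × 15948 s = 2.695×10^5 C
n(e⁻) = 2.695×10^5 / 96500 = 2.793 mol
2H⁺ + 2e⁻ → H₂, so n(H₂) = 2.793 / 2 = 1.397 mol
V = 1.397 × 22.4 = 31.29 L
= 31300 mL

31300 mL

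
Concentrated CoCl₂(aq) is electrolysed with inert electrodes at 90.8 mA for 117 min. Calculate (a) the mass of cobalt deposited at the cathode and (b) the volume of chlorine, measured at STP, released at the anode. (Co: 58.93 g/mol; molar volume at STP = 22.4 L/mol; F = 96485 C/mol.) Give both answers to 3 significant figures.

Q = 0.0908 × 7020 = 637.4 C; n(e⁻) = 637.4 / 96485 = 0.006606 mol
Cathode: Co²⁺ + 2e⁻ → Co → n(Co) = 0.006606/2 = 0.003303 mol → 0.195 g
Anode: 2Cl⁻ → Cl₂ + 2e⁻ → n(Cl₂) = 0.006606/2 = 0.003303 mol → 0.0740 L

0.195 g Co; 0.0740 L Cl₂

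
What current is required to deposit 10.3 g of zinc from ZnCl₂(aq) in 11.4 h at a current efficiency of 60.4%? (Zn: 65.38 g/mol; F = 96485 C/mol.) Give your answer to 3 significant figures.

n(Zn) = 10.3 / 65.38 = 0.1575 mol
Zn²⁺ + 2e⁻ → Zn, so n(e⁻) = 2 × 0.1575 = 0.3150 mol
Q = 0.3150 × 96485 / 0.604 = 50320 C
I = Q / t = 50320 / 41040 s = 1.23 A

1.23 A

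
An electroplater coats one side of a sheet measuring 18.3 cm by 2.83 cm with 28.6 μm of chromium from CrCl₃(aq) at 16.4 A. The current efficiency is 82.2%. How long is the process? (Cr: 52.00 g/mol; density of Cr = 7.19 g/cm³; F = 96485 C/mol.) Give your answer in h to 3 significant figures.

0.122 h

Plated area = 18.3 × 2.83 = 51.79 cm²
Volume = 51.79 × 28.6×10⁻⁴ cm = 0.1481 cm³
m(Cr) = 0.1481 × 7.19 = 1.065 g
n(Cr) = 1.065 / 52.00 = 0.02048 mol; n(e⁻) = 3 × 0.02048 = 0.06144 mol
Q = 0.06144 × 96485 / 0.822 = 7212 C
t = 7212 / 16.4 = 439.8 s = 0.122 h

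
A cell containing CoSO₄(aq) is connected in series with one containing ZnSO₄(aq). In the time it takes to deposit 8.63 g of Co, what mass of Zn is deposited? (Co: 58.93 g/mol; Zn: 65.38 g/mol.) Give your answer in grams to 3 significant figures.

n(Co) = 8.63 / 58.93 = 0.1464 mol
Co²⁺ + 2e⁻ → Co, so n(e⁻) = 2 × 0.1464 = 0.2928 mol
The cells are in series, so the same charge (and hence the same n(e⁻) = 0.2928 mol) passes through both.
Zn²⁺ + 2e⁻ → Zn, so n(Zn) = 0.2928 / 2 = 0.1464 mol
m(Zn) = 0.1464 × 65.38 = 9.57 g

9.57 g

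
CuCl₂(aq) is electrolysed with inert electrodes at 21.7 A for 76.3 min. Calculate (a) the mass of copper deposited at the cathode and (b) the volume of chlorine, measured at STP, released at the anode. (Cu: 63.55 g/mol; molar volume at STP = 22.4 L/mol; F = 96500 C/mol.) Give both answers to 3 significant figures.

Q = 21.7 × 4578 = 99340 C; n(e⁻) = 99340 / 96500 = 1.029 mol
Cathode: Cu²⁺ + 2e⁻ → Cu → n(Cu) = 1.029/2 = 0.5145 mol → 32.7 g
Anode: 2Cl⁻ → Cl₂ + 2e⁻ → n(Cl₂) = 1.029/2 = 0.5145 mol → 11.5 L

32.7 g Cu; 11.5 L Cl₂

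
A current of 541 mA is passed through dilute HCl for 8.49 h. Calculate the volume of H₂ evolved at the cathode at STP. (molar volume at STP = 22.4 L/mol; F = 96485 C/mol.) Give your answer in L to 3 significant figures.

1.92 L

Q = It = 0.541 × 30564 = 16540 C
Moles of electrons = 16540 / 96485 = 0.1714 mol
2H⁺ + 2e⁻ → H₂, so n(H₂) = 0.1714 / 2 = 0.08570 mol
V = 0.08570 × 22.4 = 1.920 L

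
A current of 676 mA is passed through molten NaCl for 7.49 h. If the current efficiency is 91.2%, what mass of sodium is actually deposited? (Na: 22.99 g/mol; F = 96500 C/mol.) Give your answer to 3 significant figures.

Q = 0.676 × 26964 = 18230 C
n(e⁻) = 18230 / 96500 = 0.1889 mol
Na⁺ + e⁻ → Na, so theoretical m(Na) = 0.1889 × 22.99 = 4.343 g
Actual mass = 91.2% × 4.343 = 3.96 g

3.96 g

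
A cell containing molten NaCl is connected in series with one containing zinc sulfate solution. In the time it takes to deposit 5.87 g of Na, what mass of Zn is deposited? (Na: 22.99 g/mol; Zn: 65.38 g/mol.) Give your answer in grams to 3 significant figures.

n(Na) = 5.87 / 22.99 = 0.2553 mol
Na⁺ + e⁻ → Na, so n(e⁻) = 0.2553 mol
Same current for the same time ⇒ same n(e⁻) = 0.2553 mol in both cells.
Zn²⁺ + 2e⁻ → Zn, so n(Zn) = 0.2553 / 2 = 0.1277 mol
m(Zn) = 0.1277 × 65.38 = 8.35 g

8.35 g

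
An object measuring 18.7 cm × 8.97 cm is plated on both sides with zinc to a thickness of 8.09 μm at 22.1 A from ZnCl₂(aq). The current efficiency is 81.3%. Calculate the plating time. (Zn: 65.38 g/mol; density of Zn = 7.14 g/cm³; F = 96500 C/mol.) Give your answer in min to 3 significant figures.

Plated area = 2 × 18.7 × 8.97 = 335.5 cm²
Volume = 335.5 × 8.09×10⁻⁴ cm = 0.2714 cm³
m(Zn) = 0.2714 × 7.14 = 1.938 g
n(Zn) = 1.938 / 65.38 = 0.02964 mol; n(e⁻) = 2 × 0.02964 = 0.05928 mol
Q = 0.05928 × 96500 / 0.813 = 7036 C
t = 7036 / 22.1 = 318.4 s = 5.31 min

5.31 min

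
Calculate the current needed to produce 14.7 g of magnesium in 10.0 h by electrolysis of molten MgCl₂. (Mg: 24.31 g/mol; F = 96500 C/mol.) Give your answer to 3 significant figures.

n(Mg) = 14.7 / 24.31 = 0.6047 mol
Mg²⁺ + 2e⁻ → Mg, so n(e⁻) = 2 × 0.6047 = 1.209 mol
Q = 1.209 × 96500 = 1.167×10^5 C
I = Q / t = 1.167×10^5 / 36000 s = 3.24 A

3.24 A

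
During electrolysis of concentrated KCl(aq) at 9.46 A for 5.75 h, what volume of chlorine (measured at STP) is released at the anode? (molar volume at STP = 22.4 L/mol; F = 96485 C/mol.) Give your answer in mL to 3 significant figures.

22700 mL

Charge passed = 9.46 × 20700 = 1.958×10^5 C
n(e⁻) = Q/F = 1.958×10^5/96485 = 2.029 mol
2Cl⁻ → Cl₂ + 2e⁻, so n(Cl₂) = 2.029 / 2 = 1.015 mol
V = 1.015 × 22.4 = 22.74 L
= 22700 mL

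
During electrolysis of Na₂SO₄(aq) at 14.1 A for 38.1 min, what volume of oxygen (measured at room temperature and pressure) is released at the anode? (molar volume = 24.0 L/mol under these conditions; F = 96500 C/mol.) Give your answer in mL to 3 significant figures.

Q = It = 14.1 × 2286 = 32230 C
n(e⁻) = Q/F = 32230/96500 = 0.3340 mol
2H₂O → O₂ + 4H⁺ + 4e⁻, so n(O₂) = 0.3340 / 4 = 0.08350 mol
V = 0.08350 × 24.0 = 2.004 L
= 2000 mL

2000 mL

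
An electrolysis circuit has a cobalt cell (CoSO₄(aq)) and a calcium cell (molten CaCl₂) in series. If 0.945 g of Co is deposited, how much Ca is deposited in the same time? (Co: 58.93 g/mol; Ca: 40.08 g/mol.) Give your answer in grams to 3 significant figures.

0.643 g

n(Co) = 0.945 / 58.93 = 0.01604 mol
Co²⁺ + 2e⁻ → Co, so n(e⁻) = 2 × 0.01604 = 0.03208 mol
In series, the same 0.03208 mol of electrons flows through the second cell.
Ca²⁺ + 2e⁻ → Ca, so n(Ca) = 0.03208 / 2 = 0.01604 mol
m(Ca) = 0.01604 × 40.08 = 0.643 g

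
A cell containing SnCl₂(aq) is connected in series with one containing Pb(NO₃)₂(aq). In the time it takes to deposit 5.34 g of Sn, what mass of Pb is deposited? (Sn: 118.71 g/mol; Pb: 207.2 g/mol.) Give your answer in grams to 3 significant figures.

n(Sn) = 5.34 / 118.71 = 0.04498 mol
Sn²⁺ + 2e⁻ → Sn, so n(e⁻) = 2 × 0.04498 = 0.08996 mol
Since the cells are in series, n(e⁻) in the Pb cell is also 0.08996 mol.
Pb²⁺ + 2e⁻ → Pb, so n(Pb) = 0.08996 / 2 = 0.04498 mol
m(Pb) = 0.04498 × 207.2 = 9.32 g

9.32 g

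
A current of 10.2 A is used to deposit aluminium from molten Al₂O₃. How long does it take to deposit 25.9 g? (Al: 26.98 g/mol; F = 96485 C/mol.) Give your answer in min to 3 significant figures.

n(Al) = 25.9 / 26.98 = 0.9600 mol
Al³⁺ + 3e⁻ → Al, so n(e⁻) = 3 × 0.9600 = 2.880 mol
Q = 2.880 × 96485 = 2.779×10^5 C
t = Q / I = 2.779×10^5 / 10.2 = 27250 s = 454 min

454 min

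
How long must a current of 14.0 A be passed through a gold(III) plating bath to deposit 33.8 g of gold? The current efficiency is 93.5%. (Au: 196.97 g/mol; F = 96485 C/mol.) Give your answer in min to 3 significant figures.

63.2 min

n(Au) = 33.8 / 196.97 = 0.1716 mol
Au³⁺ + 3e⁻ → Au, so n(e⁻) = 3 × 0.1716 = 0.5148 mol
Q = 0.5148 × 96485 / 0.935 = 53120 C
t = Q / I = 53120 / 14.0 = 3794 s = 63.2 min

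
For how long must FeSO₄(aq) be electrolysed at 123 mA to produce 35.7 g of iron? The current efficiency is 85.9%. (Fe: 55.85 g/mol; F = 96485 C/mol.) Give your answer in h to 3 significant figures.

324 h

n(Fe) = 35.7 / 55.85 = 0.6392 mol
Fe²⁺ + 2e⁻ → Fe, so n(e⁻) = 2 × 0.6392 = 1.278 mol
Q = 1.278 × 96485 / 0.859 = 1.435×10^5 C
t = Q / I = 1.435×10^5 / 0.123 = 1.167×10^6 s = 324 h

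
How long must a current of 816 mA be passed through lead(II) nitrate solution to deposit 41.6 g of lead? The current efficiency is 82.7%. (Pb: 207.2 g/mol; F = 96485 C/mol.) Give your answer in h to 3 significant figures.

15.9 h

n(Pb) = 41.6 / 207.2 = 0.2008 mol
Pb²⁺ + 2e⁻ → Pb, so n(e⁻) = 2 × 0.2008 = 0.4016 mol
Q = 0.4016 × 96485 / 0.827 = 46850 C
t = Q / I = 46850 / 0.816 = 57410 s = 15.9 h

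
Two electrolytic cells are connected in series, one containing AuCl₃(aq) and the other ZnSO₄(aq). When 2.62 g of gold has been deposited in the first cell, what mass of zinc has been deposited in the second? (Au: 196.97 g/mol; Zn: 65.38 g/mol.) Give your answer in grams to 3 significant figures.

n(Au) = 2.62 / 196.97 = 0.01330 mol
Au³⁺ + 3e⁻ → Au, so n(e⁻) = 3 × 0.01330 = 0.03990 mol
The cells are in series, so the same charge (and hence the same n(e⁻) = 0.03990 mol) passes through both.
Zn²⁺ + 2e⁻ → Zn, so n(Zn) = 0.03990 / 2 = 0.01995 mol
m(Zn) = 0.01995 × 65.38 = 1.30 g

1.30 g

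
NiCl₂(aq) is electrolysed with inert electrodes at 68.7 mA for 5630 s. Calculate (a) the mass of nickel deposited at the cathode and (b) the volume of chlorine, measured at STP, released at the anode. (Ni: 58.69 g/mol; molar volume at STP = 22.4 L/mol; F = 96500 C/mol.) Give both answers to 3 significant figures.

0.118 g Ni; 0.0449 L Cl₂

Q = 0.0687 × 5630 = 386.8 C; n(e⁻) = 386.8 / 96500 = 0.004008 mol
Cathode: Ni²⁺ + 2e⁻ → Ni → n(Ni) = 0.004008/2 = 0.002004 mol → 0.118 g
Anode: 2Cl⁻ → Cl₂ + 2e⁻ → n(Cl₂) = 0.004008/2 = 0.002004 mol → 0.0449 L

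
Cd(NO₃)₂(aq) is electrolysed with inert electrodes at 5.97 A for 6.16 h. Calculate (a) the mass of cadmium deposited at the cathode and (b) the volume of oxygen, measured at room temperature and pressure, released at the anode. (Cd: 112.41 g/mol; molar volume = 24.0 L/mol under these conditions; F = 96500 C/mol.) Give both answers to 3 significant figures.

Q = 5.97 × 22176 = 1.324×10^5 C; n(e⁻) = 1.324×10^5 / 96500 = 1.372 mol
Cathode: Cd²⁺ + 2e⁻ → Cd → n(Cd) = 1.372/2 = 0.6860 mol → 77.1 g
Anode: 2H₂O → O₂ + 4H⁺ + 4e⁻ → n(O₂) = 1.372/4 = 0.3430 mol → 8.23 L

77.1 g Cd; 8.23 L O₂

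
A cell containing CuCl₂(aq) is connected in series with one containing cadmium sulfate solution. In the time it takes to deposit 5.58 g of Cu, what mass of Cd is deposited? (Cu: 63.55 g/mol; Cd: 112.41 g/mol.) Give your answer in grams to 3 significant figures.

n(Cu) = 5.58 / 63.55 = 0.08780 mol
Cu²⁺ + 2e⁻ → Cu, so n(e⁻) = 2 × 0.08780 = 0.1756 mol
In series, the same 0.1756 mol of electrons flows through the second cell.
Cd²⁺ + 2e⁻ → Cd, so n(Cd) = 0.1756 / 2 = 0.08780 mol
m(Cd) = 0.08780 × 112.41 = 9.87 g

9.87 g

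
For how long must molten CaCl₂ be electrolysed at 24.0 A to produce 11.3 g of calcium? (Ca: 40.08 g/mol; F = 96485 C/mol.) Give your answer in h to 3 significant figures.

0.630 h

n(Ca) = 11.3 / 40.08 = 0.2819 mol
Ca²⁺ + 2e⁻ → Ca, so n(e⁻) = 2 × 0.2819 = 0.5638 mol
Q = 0.5638 × 96485 = 54400 C
t = Q / I = 54400 / 24.0 = 2267 s = 0.630 h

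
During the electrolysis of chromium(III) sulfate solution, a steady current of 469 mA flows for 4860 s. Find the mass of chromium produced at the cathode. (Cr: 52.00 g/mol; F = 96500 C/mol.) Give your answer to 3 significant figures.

Q = 0.469 A × 4860 s = 2279 C
n(e⁻) = Q/F = 2279/96500 = 0.02362 mol
Cr³⁺ + 3e⁻ → Cr, so n(Cr) = 0.02362 / 3 = 0.007873 mol
m = 0.007873 × 52.00 = 0.409 g

0.409 g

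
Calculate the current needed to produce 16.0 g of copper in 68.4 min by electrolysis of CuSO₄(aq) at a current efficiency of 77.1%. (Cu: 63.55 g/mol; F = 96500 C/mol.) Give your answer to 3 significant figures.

n(Cu) = 16.0 / 63.55 = 0.2518 mol
Cu²⁺ + 2e⁻ → Cu, so n(e⁻) = 2 × 0.2518 = 0.5036 mol
Q = 0.5036 × 96500 / 0.771 = 63030 C
I = Q / t = 63030 / 4104 s = 15.4 A

15.4 A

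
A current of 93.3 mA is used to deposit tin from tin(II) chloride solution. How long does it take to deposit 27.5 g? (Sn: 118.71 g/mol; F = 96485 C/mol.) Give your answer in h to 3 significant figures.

133 h

n(Sn) = 27.5 / 118.71 = 0.2317 mol
Sn²⁺ + 2e⁻ → Sn, so n(e⁻) = 2 × 0.2317 = 0.4634 mol
Q = 0.4634 × 96485 = 44710 C
t = Q / I = 44710 / 0.0933 = 4.792×10^5 s = 133 h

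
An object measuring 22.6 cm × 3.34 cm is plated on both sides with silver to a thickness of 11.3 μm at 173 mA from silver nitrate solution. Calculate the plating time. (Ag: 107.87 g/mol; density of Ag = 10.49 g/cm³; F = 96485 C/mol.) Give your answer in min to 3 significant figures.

154 min

Plated area = 2 × 22.6 × 3.34 = 151.0 cm²
Volume = 151.0 × 11.3×10⁻⁴ cm = 0.1706 cm³
m(Ag) = 0.1706 × 10.49 = 1.790 g
n(Ag) = 1.790 / 107.87 = 0.01659 mol; n(e⁻) = 0.01659 mol
Q = 0.01659 × 96485 = 1601 C
t = 1601 / 0.173 = 9254 s = 154 min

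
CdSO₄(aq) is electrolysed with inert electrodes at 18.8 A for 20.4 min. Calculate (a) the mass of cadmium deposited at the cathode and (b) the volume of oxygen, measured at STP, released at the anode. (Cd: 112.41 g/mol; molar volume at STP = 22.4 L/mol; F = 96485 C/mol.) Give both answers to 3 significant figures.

13.4 g Cd; 1.34 L O₂

Q = 18.8 × 1224 = 23010 C; n(e⁻) = 23010 / 96485 = 0.2385 mol
Cathode: Cd²⁺ + 2e⁻ → Cd → n(Cd) = 0.2385/2 = 0.1193 mol → 13.4 g
Anode: 2H₂O → O₂ + 4H⁺ + 4e⁻ → n(O₂) = 0.2385/4 = 0.05963 mol → 1.34 L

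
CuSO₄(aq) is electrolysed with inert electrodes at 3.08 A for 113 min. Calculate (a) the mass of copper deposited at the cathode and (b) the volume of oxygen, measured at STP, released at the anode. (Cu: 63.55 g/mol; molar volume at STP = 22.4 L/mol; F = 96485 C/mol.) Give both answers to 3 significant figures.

6.88 g Cu; 1.21 L O₂

Q = 3.08 × 6780 = 20880 C; n(e⁻) = 20880 / 96485 = 0.2164 mol
Cathode: Cu²⁺ + 2e⁻ → Cu → n(Cu) = 0.2164/2 = 0.1082 mol → 6.88 g
Anode: 2H₂O → O₂ + 4H⁺ + 4e⁻ → n(O₂) = 0.2164/4 = 0.05410 mol → 1.21 L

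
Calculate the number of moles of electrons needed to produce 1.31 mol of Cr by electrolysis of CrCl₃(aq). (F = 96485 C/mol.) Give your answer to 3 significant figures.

3.93 mol

Cr³⁺ + 3e⁻ → Cr, so n(e⁻) = 3 × 1.31 = 3.930 mol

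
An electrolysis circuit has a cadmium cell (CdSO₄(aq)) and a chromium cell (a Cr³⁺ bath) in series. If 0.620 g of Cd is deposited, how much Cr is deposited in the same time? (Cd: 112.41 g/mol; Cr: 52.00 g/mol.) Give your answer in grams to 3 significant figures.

n(Cd) = 0.620 / 112.41 = 0.005516 mol
Cd²⁺ + 2e⁻ → Cd, so n(e⁻) = 2 × 0.005516 = 0.01103 mol
In series, the same 0.01103 mol of electrons flows through the second cell.
Cr³⁺ + 3e⁻ → Cr, so n(Cr) = 0.01103 / 3 = 0.003677 mol
m(Cr) = 0.003677 × 52.00 = 0.191 g

0.191 g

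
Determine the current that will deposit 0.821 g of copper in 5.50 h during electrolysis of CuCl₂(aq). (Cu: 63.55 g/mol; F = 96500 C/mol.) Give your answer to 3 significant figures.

0.126 A

n(Cu) = 0.821 / 63.55 = 0.01292 mol
Cu²⁺ + 2e⁻ → Cu, so n(e⁻) = 2 × 0.01292 = 0.02584 mol
Q = 0.02584 × 96500 = 2494 C
I = Q / t = 2494 / 19800 s = 0.126 A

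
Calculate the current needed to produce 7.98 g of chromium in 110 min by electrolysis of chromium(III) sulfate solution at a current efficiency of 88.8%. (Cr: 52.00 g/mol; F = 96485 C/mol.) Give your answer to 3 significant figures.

7.58 A

n(Cr) = 7.98 / 52.00 = 0.1535 mol
Cr³⁺ + 3e⁻ → Cr, so n(e⁻) = 3 × 0.1535 = 0.4605 mol
Q = 0.4605 × 96485 / 0.888 = 50040 C
I = Q / t = 50040 / 6600 s = 7.58 A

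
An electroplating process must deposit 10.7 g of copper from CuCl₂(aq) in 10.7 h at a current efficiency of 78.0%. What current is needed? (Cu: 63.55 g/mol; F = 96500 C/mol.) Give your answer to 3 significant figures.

n(Cu) = 10.7 / 63.55 = 0.1684 mol
Cu²⁺ + 2e⁻ → Cu, so n(e⁻) = 2 × 0.1684 = 0.3368 mol
Q = 0.3368 × 96500 / 0.780 = 41670 C
I = Q / t = 41670 / 38520 s = 1.08 A

1.08 A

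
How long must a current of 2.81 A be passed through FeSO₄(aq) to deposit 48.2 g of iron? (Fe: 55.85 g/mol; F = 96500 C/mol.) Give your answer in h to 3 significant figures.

16.5 h

n(Fe) = 48.2 / 55.85 = 0.8630 mol
Fe²⁺ + 2e⁻ → Fe, so n(e⁻) = 2 × 0.8630 = 1.726 mol
Q = 1.726 × 96500 = 1.666×10^5 C
t = Q / I = 1.666×10^5 / 2.81 = 59290 s = 16.5 h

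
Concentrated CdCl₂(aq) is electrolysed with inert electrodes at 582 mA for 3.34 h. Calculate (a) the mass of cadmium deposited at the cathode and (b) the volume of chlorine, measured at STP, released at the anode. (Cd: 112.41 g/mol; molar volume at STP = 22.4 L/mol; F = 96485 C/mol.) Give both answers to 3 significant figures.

Q = 0.582 × 12024 = 6998 C; n(e⁻) = 6998 / 96485 = 0.07253 mol
Cathode: Cd²⁺ + 2e⁻ → Cd → n(Cd) = 0.07253/2 = 0.03627 mol → 4.08 g
Anode: 2Cl⁻ → Cl₂ + 2e⁻ → n(Cl₂) = 0.07253/2 = 0.03627 mol → 0.812 L

4.08 g Cd; 0.812 L Cl₂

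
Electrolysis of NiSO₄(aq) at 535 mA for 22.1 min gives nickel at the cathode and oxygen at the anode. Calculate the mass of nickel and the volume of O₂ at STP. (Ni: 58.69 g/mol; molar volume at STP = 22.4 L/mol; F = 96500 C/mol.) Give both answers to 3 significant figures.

0.216 g Ni; 0.0412 L O₂

Q = 0.535 × 1326 = 709.4 C; n(e⁻) = 709.4 / 96500 = 0.007351 mol
Cathode: Ni²⁺ + 2e⁻ → Ni → n(Ni) = 0.007351/2 = 0.003676 mol → 0.216 g
Anode: 2H₂O → O₂ + 4H⁺ + 4e⁻ → n(O₂) = 0.007351/4 = 0.001838 mol → 0.0412 L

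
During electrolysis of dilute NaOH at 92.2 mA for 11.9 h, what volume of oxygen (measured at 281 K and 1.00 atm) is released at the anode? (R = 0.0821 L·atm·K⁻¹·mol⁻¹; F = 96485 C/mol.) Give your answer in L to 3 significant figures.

Charge passed = 0.0922 × 42840 = 3950 C
n(e⁻) = Q/F = 3950/96485 = 0.04094 mol
2H₂O → O₂ + 4H⁺ + 4e⁻, so n(O₂) = 0.04094 / 4 = 0.01024 mol
V = nRT/P = 0.01024 × 0.0821 × 281 / 1.00 = 0.2362 L

0.236 L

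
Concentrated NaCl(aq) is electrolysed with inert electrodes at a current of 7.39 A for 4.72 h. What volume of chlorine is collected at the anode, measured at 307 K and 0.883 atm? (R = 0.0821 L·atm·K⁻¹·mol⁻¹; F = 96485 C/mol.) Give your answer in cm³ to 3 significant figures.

18600 cm³

Charge passed = 7.39 × 16992 = 1.256×10^5 C
Moles of electrons = 1.256×10^5 / 96485 = 1.302 mol
2Cl⁻ → Cl₂ + 2e⁻, so n(Cl₂) = 1.302 / 2 = 0.6510 mol
V = nRT/P = 0.6510 × 0.0821 × 307 / 0.883 = 18.58 L
= 18600 cm³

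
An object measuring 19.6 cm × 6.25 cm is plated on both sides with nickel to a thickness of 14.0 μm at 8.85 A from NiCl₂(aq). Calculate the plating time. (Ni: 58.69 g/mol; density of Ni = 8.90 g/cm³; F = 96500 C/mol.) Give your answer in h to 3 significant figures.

Plated area = 2 × 19.6 × 6.25 = 245.0 cm²
Volume = 245.0 × 14.0×10⁻⁴ cm = 0.3430 cm³
m(Ni) = 0.3430 × 8.90 = 3.053 g
n(Ni) = 3.053 / 58.69 = 0.05202 mol; n(e⁻) = 2 × 0.05202 = 0.1040 mol
Q = 0.1040 × 96500 = 10040 C
t = 10040 / 8.85 = 1134 s = 0.315 h

0.315 h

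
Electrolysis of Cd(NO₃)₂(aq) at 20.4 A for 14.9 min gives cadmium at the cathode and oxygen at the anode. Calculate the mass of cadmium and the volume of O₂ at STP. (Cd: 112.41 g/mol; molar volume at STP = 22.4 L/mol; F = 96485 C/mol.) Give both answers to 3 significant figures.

10.6 g Cd; 1.06 L O₂

Q = 20.4 × 894 = 18240 C; n(e⁻) = 18240 / 96485 = 0.1890 mol
Cathode: Cd²⁺ + 2e⁻ → Cd → n(Cd) = 0.1890/2 = 0.09450 mol → 10.6 g
Anode: 2H₂O → O₂ + 4H⁺ + 4e⁻ → n(O₂) = 0.1890/4 = 0.04725 mol → 1.06 L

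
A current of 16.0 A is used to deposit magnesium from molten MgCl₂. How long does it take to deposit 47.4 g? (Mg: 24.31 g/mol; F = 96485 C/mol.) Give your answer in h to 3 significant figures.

n(Mg) = 47.4 / 24.31 = 1.950 mol
Mg²⁺ + 2e⁻ → Mg, so n(e⁻) = 2 × 1.950 = 3.900 mol
Q = 3.900 × 96485 = 3.763×10^5 C
t = Q / I = 3.763×10^5 / 16.0 = 23520 s = 6.53 h

6.53 h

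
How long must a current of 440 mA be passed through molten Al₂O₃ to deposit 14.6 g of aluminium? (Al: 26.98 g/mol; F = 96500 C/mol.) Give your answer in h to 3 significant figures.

98.9 h

n(Al) = 14.6 / 26.98 = 0.5411 mol
Al³⁺ + 3e⁻ → Al, so n(e⁻) = 3 × 0.5411 = 1.623 mol
Q = 1.623 × 96500 = 1.566×10^5 C
t = Q / I = 1.566×10^5 / 0.440 = 3.559×10^5 s = 98.9 h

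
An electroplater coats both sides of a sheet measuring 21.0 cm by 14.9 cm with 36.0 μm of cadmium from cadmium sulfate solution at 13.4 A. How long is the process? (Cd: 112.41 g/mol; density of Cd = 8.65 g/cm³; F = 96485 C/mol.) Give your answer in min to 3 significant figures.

41.6 min

Plated area = 2 × 21.0 × 14.9 = 625.8 cm²
Volume = 625.8 × 36.0×10⁻⁴ cm = 2.253 cm³
m(Cd) = 2.253 × 8.65 = 19.49 g
n(Cd) = 19.49 / 112.41 = 0.1734 mol; n(e⁻) = 2 × 0.1734 = 0.3468 mol
Q = 0.3468 × 96485 = 33460 C
t = 33460 / 13.4 = 2497 s = 41.6 min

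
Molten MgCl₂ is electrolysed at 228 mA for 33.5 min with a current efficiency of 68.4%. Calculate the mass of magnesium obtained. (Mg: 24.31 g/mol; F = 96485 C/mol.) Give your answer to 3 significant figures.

Q = 0.228 × 2010 = 458.3 C
n(e⁻) = 458.3 / 96485 = 0.004750 mol
Mg²⁺ + 2e⁻ → Mg, so theoretical m(Mg) = 0.002375 × 24.31 = 0.05774 g
Actual mass = 68.4% × 0.05774 = 0.0395 g

0.0395 g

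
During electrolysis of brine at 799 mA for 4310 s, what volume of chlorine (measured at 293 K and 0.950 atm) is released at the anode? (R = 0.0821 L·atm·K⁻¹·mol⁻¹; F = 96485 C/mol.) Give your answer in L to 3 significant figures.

0.452 L

Q = 0.799 A × 4310 s = 3444 C
n(e⁻) = Q/F = 3444/96485 = 0.03569 mol
2Cl⁻ → Cl₂ + 2e⁻, so n(Cl₂) = 0.03569 / 2 = 0.01785 mol
V = nRT/P = 0.01785 × 0.0821 × 293 / 0.950 = 0.4520 L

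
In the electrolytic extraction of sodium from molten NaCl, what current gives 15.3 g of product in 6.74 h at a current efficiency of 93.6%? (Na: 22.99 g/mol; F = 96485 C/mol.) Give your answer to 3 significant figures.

2.83 A

n(Na) = 15.3 / 22.99 = 0.6655 mol
Na⁺ + e⁻ → Na, so n(e⁻) = 0.6655 mol
Q = 0.6655 × 96485 / 0.936 = 68600 C
I = Q / t = 68600 / 24264 s = 2.83 A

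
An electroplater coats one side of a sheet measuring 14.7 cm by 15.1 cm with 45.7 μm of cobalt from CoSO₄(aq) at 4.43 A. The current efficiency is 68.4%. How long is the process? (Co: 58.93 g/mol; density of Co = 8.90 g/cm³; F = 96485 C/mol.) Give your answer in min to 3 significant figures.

163 min

Plated area = 14.7 × 15.1 = 222.0 cm²
Volume = 222.0 × 45.7×10⁻⁴ cm = 1.015 cm³
m(Co) = 1.015 × 8.90 = 9.034 g
n(Co) = 9.034 / 58.93 = 0.1533 mol; n(e⁻) = 2 × 0.1533 = 0.3066 mol
Q = 0.3066 × 96485 / 0.684 = 43250 C
t = 43250 / 4.43 = 9763 s = 163 min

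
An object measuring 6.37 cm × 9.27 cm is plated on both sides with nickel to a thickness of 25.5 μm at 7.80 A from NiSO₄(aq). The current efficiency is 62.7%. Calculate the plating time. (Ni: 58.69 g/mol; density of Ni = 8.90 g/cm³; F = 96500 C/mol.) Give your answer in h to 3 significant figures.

0.501 h

Plated area = 2 × 6.37 × 9.27 = 118.1 cm²
Volume = 118.1 × 25.5×10⁻⁴ cm = 0.3012 cm³
m(Ni) = 0.3012 × 8.90 = 2.681 g
n(Ni) = 2.681 / 58.69 = 0.04568 mol; n(e⁻) = 2 × 0.04568 = 0.09136 mol
Q = 0.09136 × 96500 / 0.627 = 14060 C
t = 14060 / 7.80 = 1803 s = 0.501 h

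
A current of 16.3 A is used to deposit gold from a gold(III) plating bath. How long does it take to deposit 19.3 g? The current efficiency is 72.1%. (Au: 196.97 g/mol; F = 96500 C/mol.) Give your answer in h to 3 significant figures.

n(Au) = 19.3 / 196.97 = 0.09798 mol
Au³⁺ + 3e⁻ → Au, so n(e⁻) = 3 × 0.09798 = 0.2939 mol
Q = 0.2939 × 96500 / 0.721 = 39340 C
t = Q / I = 39340 / 16.3 = 2413 s = 0.670 h

0.670 h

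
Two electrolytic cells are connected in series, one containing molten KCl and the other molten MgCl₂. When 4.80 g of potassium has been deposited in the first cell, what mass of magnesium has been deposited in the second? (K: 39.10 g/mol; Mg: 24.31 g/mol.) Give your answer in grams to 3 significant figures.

1.49 g

n(K) = 4.80 / 39.10 = 0.1228 mol
K⁺ + e⁻ → K, so n(e⁻) = 0.1228 mol
Same current for the same time ⇒ same n(e⁻) = 0.1228 mol in both cells.
Mg²⁺ + 2e⁻ → Mg, so n(Mg) = 0.1228 / 2 = 0.06140 mol
m(Mg) = 0.06140 × 24.31 = 1.49 g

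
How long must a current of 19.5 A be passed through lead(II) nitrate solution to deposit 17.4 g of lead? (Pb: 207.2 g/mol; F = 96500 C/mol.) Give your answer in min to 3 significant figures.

n(Pb) = 17.4 / 207.2 = 0.08398 mol
Pb²⁺ + 2e⁻ → Pb, so n(e⁻) = 2 × 0.08398 = 0.1680 mol
Q = 0.1680 × 96500 = 16210 C
t = Q / I = 16210 / 19.5 = 831.3 s = 13.9 min

13.9 min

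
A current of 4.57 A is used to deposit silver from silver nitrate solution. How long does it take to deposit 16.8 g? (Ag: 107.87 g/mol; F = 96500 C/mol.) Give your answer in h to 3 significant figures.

n(Ag) = 16.8 / 107.87 = 0.1557 mol
Ag⁺ + e⁻ → Ag, so n(e⁻) = 0.1557 mol
Q = 0.1557 × 96500 = 15030 C
t = Q / I = 15030 / 4.57 = 3289 s = 0.914 h

0.914 h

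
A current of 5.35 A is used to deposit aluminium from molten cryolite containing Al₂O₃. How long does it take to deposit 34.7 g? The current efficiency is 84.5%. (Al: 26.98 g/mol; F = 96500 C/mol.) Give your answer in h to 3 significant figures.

n(Al) = 34.7 / 26.98 = 1.286 mol
Al³⁺ + 3e⁻ → Al, so n(e⁻) = 3 × 1.286 = 3.858 mol
Q = 3.858 × 96500 / 0.845 = 4.406×10^5 C
t = Q / I = 4.406×10^5 / 5.35 = 82360 s = 22.9 h

22.9 h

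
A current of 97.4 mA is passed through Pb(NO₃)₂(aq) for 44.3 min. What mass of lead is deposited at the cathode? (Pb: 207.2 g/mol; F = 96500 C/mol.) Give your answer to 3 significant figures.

0.278 g

Charge passed = 0.0974 × 2658 = 258.9 C
n(e⁻) = Q/F = 258.9/96500 = 0.002683 mol
Pb²⁺ + 2e⁻ → Pb, so n(Pb) = 0.002683 / 2 = 0.001342 mol
m = 0.001342 × 207.2 = 0.278 g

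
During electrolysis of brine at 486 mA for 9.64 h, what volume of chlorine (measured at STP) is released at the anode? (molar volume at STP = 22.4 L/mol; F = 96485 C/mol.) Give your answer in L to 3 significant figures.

1.96 L

Q = 0.486 A × 34704 s = 16870 C
Moles of electrons = 16870 / 96485 = 0.1748 mol
2Cl⁻ → Cl₂ + 2e⁻, so n(Cl₂) = 0.1748 / 2 = 0.08740 mol
V = 0.08740 × 22.4 = 1.958 L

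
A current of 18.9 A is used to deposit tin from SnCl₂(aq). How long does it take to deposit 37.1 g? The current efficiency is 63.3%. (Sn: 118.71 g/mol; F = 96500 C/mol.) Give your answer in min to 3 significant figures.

84.0 min

n(Sn) = 37.1 / 118.71 = 0.3125 mol
Sn²⁺ + 2e⁻ → Sn, so n(e⁻) = 2 × 0.3125 = 0.6250 mol
Q = 0.6250 × 96500 / 0.633 = 95280 C
t = Q / I = 95280 / 18.9 = 5041 s = 84.0 min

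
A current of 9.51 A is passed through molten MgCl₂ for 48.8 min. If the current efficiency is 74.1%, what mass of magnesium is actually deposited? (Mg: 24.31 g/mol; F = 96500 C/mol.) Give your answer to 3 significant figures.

Q = 9.51 × 2928 = 27850 C
n(e⁻) = 27850 / 96500 = 0.2886 mol
Mg²⁺ + 2e⁻ → Mg, so theoretical m(Mg) = 0.1443 × 24.31 = 3.508 g
Actual mass = 74.1% × 3.508 = 2.60 g

2.60 g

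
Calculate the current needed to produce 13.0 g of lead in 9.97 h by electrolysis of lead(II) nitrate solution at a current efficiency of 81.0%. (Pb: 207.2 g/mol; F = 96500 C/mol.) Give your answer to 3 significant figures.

0.417 A

n(Pb) = 13.0 / 207.2 = 0.06274 mol
Pb²⁺ + 2e⁻ → Pb, so n(e⁻) = 2 × 0.06274 = 0.1255 mol
Q = 0.1255 × 96500 / 0.810 = 14950 C
I = Q / t = 14950 / 35892 s = 0.417 A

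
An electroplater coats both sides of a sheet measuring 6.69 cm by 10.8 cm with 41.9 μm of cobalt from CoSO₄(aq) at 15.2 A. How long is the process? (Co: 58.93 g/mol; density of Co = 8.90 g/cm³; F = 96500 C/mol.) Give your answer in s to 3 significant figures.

Plated area = 2 × 6.69 × 10.8 = 144.5 cm²
Volume = 144.5 × 41.9×10⁻⁴ cm = 0.6055 cm³
m(Co) = 0.6055 × 8.90 = 5.389 g
n(Co) = 5.389 / 58.93 = 0.09145 mol; n(e⁻) = 2 × 0.09145 = 0.1829 mol
Q = 0.1829 × 96500 = 17650 C
t = 17650 / 15.2 = 1161 s

1160 s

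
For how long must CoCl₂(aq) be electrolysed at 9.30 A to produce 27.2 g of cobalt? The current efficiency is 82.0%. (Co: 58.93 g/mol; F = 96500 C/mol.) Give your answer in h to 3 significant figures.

3.24 h

n(Co) = 27.2 / 58.93 = 0.4616 mol
Co²⁺ + 2e⁻ → Co, so n(e⁻) = 2 × 0.4616 = 0.9232 mol
Q = 0.9232 × 96500 / 0.820 = 1.086×10^5 C
t = Q / I = 1.086×10^5 / 9.30 = 11680 s = 3.24 h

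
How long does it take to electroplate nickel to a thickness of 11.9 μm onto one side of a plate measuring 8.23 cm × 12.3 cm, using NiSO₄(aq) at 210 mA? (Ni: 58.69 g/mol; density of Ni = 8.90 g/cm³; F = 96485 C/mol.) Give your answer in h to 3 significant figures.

4.66 h

Plated area = 8.23 × 12.3 = 101.2 cm²
Volume = 101.2 × 11.9×10⁻⁴ cm = 0.1204 cm³
m(Ni) = 0.1204 × 8.90 = 1.072 g
n(Ni) = 1.072 / 58.69 = 0.01827 mol; n(e⁻) = 2 × 0.01827 = 0.03654 mol
Q = 0.03654 × 96485 = 3526 C
t = 3526 / 0.210 = 16790 s = 4.66 h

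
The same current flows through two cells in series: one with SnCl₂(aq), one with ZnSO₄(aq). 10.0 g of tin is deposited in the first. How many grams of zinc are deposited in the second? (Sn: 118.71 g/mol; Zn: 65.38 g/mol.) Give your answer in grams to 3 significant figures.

n(Sn) = 10.0 / 118.71 = 0.08424 mol
Sn²⁺ + 2e⁻ → Sn, so n(e⁻) = 2 × 0.08424 = 0.1685 mol
The cells are in series, so the same charge (and hence the same n(e⁻) = 0.1685 mol) passes through both.
Zn²⁺ + 2e⁻ → Zn, so n(Zn) = 0.1685 / 2 = 0.08425 mol
m(Zn) = 0.08425 × 65.38 = 5.51 g

5.51 g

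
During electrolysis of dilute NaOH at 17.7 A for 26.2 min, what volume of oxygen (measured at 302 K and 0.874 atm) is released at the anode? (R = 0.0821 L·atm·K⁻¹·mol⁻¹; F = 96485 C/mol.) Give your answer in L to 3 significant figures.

2.05 L

Q = It = 17.7 × 1572 = 27820 C
n(e⁻) = Q/F = 27820/96485 = 0.2883 mol
2H₂O → O₂ + 4H⁺ + 4e⁻, so n(O₂) = 0.2883 / 4 = 0.07208 mol
V = nRT/P = 0.07208 × 0.0821 × 302 / 0.874 = 2.045 L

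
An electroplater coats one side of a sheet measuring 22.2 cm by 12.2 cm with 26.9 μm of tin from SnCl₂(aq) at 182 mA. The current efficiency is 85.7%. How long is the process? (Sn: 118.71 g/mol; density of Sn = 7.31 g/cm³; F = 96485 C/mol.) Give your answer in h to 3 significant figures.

Plated area = 22.2 × 12.2 = 270.8 cm²
Volume = 270.8 × 26.9×10⁻⁴ cm = 0.7285 cm³
m(Sn) = 0.7285 × 7.31 = 5.325 g
n(Sn) = 5.325 / 118.71 = 0.04486 mol; n(e⁻) = 2 × 0.04486 = 0.08972 mol
Q = 0.08972 × 96485 / 0.857 = 10100 C
t = 10100 / 0.182 = 55490 s = 15.4 h

15.4 h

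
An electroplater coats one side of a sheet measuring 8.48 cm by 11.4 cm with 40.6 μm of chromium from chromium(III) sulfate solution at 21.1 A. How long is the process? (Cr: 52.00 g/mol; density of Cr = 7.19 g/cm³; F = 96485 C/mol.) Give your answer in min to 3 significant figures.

12.4 min

Plated area = 8.48 × 11.4 = 96.67 cm²
Volume = 96.67 × 40.6×10⁻⁴ cm = 0.3925 cm³
m(Cr) = 0.3925 × 7.19 = 2.822 g
n(Cr) = 2.822 / 52.00 = 0.05427 mol; n(e⁻) = 3 × 0.05427 = 0.1628 mol
Q = 0.1628 × 96485 = 15710 C
t = 15710 / 21.1 = 744.5 s = 12.4 min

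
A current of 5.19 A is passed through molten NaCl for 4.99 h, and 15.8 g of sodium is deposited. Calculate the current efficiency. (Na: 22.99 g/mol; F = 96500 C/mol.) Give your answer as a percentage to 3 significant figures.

71.1%

Q = 5.19 × 17964 = 93230 C
n(e⁻) = 93230 / 96500 = 0.9661 mol
Na⁺ + e⁻ → Na, so theoretical n(Na) = 0.9661 mol → 22.21 g
Efficiency = 15.8 / 22.21 = 0.7114 = 71.1%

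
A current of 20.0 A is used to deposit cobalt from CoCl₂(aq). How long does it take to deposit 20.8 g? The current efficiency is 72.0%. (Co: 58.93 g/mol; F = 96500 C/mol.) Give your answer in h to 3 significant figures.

n(Co) = 20.8 / 58.93 = 0.3530 mol
Co²⁺ + 2e⁻ → Co, so n(e⁻) = 2 × 0.3530 = 0.7060 mol
Q = 0.7060 × 96500 / 0.720 = 94620 C
t = Q / I = 94620 / 20.0 = 4731 s = 1.31 h

1.31 h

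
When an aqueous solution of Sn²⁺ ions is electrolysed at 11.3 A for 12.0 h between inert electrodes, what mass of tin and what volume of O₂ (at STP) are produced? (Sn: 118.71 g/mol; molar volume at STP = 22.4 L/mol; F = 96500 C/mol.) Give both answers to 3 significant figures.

Q = 11.3 × 43200 = 4.882×10^5 C; n(e⁻) = 4.882×10^5 / 96500 = 5.059 mol
Cathode: Sn²⁺ + 2e⁻ → Sn → n(Sn) = 5.059/2 = 2.530 mol → 300 g
Anode: 2H₂O → O₂ + 4H⁺ + 4e⁻ → n(O₂) = 5.059/4 = 1.265 mol → 28.3 L

300 g Sn; 28.3 L O₂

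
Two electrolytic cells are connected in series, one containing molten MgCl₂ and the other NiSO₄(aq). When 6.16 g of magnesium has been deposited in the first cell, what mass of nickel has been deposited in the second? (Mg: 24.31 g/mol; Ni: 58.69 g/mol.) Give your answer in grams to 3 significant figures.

n(Mg) = 6.16 / 24.31 = 0.2534 mol
Mg²⁺ + 2e⁻ → Mg, so n(e⁻) = 2 × 0.2534 = 0.5068 mol
In series, the same 0.5068 mol of electrons flows through the second cell.
Ni²⁺ + 2e⁻ → Ni, so n(Ni) = 0.5068 / 2 = 0.2534 mol
m(Ni) = 0.2534 × 58.69 = 14.9 g

14.9 g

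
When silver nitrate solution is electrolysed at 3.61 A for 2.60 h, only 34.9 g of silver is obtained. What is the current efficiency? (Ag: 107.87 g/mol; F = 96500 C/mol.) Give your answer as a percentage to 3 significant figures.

Q = 3.61 × 9360 = 33790 C
n(e⁻) = 33790 / 96500 = 0.3502 mol
Ag⁺ + e⁻ → Ag, so theoretical n(Ag) = 0.3502 mol → 37.78 g
Efficiency = 34.9 / 37.78 = 0.9238 = 92.4%

92.4%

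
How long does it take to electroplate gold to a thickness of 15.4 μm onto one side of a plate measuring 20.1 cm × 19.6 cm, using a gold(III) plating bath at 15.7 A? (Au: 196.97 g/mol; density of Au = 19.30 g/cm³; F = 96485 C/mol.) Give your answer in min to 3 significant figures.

18.3 min

Plated area = 20.1 × 19.6 = 394.0 cm²
Volume = 394.0 × 15.4×10⁻⁴ cm = 0.6068 cm³
m(Au) = 0.6068 × 19.30 = 11.71 g
n(Au) = 11.71 / 196.97 = 0.05945 mol; n(e⁻) = 3 × 0.05945 = 0.1784 mol
Q = 0.1784 × 96485 = 17210 C
t = 17210 / 15.7 = 1096 s = 18.3 min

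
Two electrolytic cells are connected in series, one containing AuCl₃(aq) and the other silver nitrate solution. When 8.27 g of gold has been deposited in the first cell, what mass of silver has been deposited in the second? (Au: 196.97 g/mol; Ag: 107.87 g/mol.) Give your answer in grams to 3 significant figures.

n(Au) = 8.27 / 196.97 = 0.04199 mol
Au³⁺ + 3e⁻ → Au, so n(e⁻) = 3 × 0.04199 = 0.1260 mol
Same current for the same time ⇒ same n(e⁻) = 0.1260 mol in both cells.
Ag⁺ + e⁻ → Ag, so n(Ag) = 0.1260 mol
m(Ag) = 0.1260 × 107.87 = 13.6 g

13.6 g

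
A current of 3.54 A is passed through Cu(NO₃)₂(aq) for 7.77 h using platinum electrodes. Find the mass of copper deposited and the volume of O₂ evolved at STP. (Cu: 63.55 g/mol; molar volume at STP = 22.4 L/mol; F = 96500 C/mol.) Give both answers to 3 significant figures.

32.6 g Cu; 5.75 L O₂

Q = 3.54 × 27972 = 99020 C; n(e⁻) = 99020 / 96500 = 1.026 mol
Cathode: Cu²⁺ + 2e⁻ → Cu → n(Cu) = 1.026/2 = 0.5130 mol → 32.6 g
Anode: 2H₂O → O₂ + 4H⁺ + 4e⁻ → n(O₂) = 1.026/4 = 0.2565 mol → 5.75 L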